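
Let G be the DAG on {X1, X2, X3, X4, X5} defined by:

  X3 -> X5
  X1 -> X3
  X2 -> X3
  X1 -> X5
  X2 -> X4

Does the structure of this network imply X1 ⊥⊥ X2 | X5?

No — X1 and X2 are not d-separated given {X5}.

2 paths connect X1 and X2; each must be blocked for d-separation to hold:
Path 1: X1 → X3 ← X2
  X3 is a collider and its descendant X5 is conditioned on, which opens it — no node blocks this path, so it is active.
Path 2: X1 → X5 ← X3 ← X2
  X5 is a collider and X5 is conditioned on, which opens it; X3 is a chain and X3 is not conditioned on — no node blocks this path, so it is active.
Because an active path exists, X1 and X2 are not d-separated.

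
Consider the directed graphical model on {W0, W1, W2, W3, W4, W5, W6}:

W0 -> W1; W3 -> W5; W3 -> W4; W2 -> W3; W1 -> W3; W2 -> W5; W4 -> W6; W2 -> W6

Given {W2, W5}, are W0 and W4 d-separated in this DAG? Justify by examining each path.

No

3 paths connect W0 and W4; each must be blocked for d-separation to hold:
  1. W0 → W1 → W3 → W5 ← W2 → W6 ← W4 — W1:chain[open]; W3:chain[open]; W5:collider[open]; W2:fork[blocks]; W6:collider[blocks] ⇒ blocked
  2. W0 → W1 → W3 → W4 — W1:chain[open]; W3:chain[open] ⇒ active
  3. W0 → W1 → W3 ← W2 → W6 ← W4 — W1:chain[open]; W3:collider[open]; W2:fork[blocks]; W6:collider[blocks] ⇒ blocked
At least one path is unblocked, so d-separation fails.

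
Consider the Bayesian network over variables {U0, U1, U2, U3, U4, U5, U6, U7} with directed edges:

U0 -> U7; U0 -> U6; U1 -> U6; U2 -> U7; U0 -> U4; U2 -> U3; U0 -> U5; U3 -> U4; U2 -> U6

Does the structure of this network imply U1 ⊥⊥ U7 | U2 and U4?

Yes — U1 and U7 are d-separated given {U2, U4}.

Enumerating the 4 paths from U1 to U7 and testing each for blocking by {U2, U4}:
Path 1: U1 → U6 ← U2 → U3 → U4 ← U0 → U7
  U6 is a collider here and neither U6 nor any of its descendants is conditioned on, so the collider stays closed — the path is blocked at U6.
Path 2: U1 → U6 ← U2 → U7
  U6 is a collider here and neither U6 nor any of its descendants is conditioned on, so the collider stays closed — the path is blocked at U6.
Path 3: U1 → U6 ← U0 → U4 ← U3 ← U2 → U7
  U6 is a collider here and neither U6 nor any of its descendants is conditioned on, so the collider stays closed — the path is blocked at U6.
Path 4: U1 → U6 ← U0 → U7
  U6 is a collider here and neither U6 nor any of its descendants is conditioned on, so the collider stays closed — the path is blocked at U6.
Since every path is blocked, d-separation holds.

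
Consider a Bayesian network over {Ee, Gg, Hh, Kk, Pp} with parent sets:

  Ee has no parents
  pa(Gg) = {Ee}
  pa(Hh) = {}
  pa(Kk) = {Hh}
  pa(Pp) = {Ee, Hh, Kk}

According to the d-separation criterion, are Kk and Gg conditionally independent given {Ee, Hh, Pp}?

2 paths connect Kk and Gg; each must be blocked for d-separation to hold:
Path 1: Kk ← Hh → Pp ← Ee → Gg
  Hh is a fork here and Hh is conditioned on, so the path is blocked at Hh.
Path 2: Kk → Pp ← Ee → Gg
  Ee is a fork here and Ee is conditioned on, so the path is blocked at Ee.
Every path is blocked, so Kk and Gg are d-separated given {Ee, Hh, Pp}.

Yes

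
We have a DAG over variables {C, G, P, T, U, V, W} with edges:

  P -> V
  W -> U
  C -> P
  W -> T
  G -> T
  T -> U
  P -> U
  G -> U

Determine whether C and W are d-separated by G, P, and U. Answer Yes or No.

Yes — C and W are d-separated given {G, P, U}.

We examine all 3 paths between C and W:
Path 1: C → P → U ← W
  P is a chain here and P is conditioned on, so the path is blocked at P.
Path 2: C → P → U ← G → T ← W
  P is a chain here and P is conditioned on, so the path is blocked at P.
Path 3: C → P → U ← T ← W
  P is a chain here and P is conditioned on, so the path is blocked at P.
All paths are blocked; C ⊥ W | {G, P, U} holds.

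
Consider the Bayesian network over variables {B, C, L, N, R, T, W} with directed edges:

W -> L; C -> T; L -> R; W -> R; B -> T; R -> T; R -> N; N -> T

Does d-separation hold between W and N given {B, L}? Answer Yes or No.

There are 4 undirected paths between W and N; checking each against the conditioning set {B, L}:
  1. W → L → R → T ← N — L:chain[blocks]; R:chain[open]; T:collider[blocks] ⇒ blocked
  2. W → L → R → N — L:chain[blocks]; R:chain[open] ⇒ blocked
  3. W → R → T ← N — R:chain[open]; T:collider[blocks] ⇒ blocked
  4. W → R → N — R:chain[open] ⇒ active
Since the path W → R → N is active, W and N are not d-separated given {B, L}.

No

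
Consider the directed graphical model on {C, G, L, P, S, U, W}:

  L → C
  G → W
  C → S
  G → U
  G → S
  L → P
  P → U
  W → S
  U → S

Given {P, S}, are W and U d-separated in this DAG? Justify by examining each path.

Enumerating the 6 paths from W to U and testing each for blocking by {P, S}:
  1. W ← G → S ← C ← L → P → U — G:fork[open]; S:collider[open]; C:chain[open]; L:fork[open]; P:chain[blocks] ⇒ blocked
  2. W ← G → S ← U — G:fork[open]; S:collider[open] ⇒ active
  3. W ← G → U — G:fork[open] ⇒ active
  4. W → S ← G → U — S:collider[open]; G:fork[open] ⇒ active
  5. W → S ← C ← L → P → U — S:collider[open]; C:chain[open]; L:fork[open]; P:chain[blocks] ⇒ blocked
  6. W → S ← U — S:collider[open] ⇒ active
Because an active path exists, W and U are not d-separated.

No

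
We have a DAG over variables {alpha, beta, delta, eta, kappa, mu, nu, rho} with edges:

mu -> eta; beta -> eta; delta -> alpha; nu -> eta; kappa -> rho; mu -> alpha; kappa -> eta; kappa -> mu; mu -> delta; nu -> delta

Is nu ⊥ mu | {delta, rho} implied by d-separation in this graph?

No

Enumerating the 4 paths from nu to mu and testing each for blocking by {delta, rho}:
  1. nu → delta → alpha ← mu — delta:chain[blocks]; alpha:collider[blocks] ⇒ blocked
  2. nu → delta ← mu — delta:collider[open] ⇒ active
  3. nu → eta ← mu — eta:collider[blocks] ⇒ blocked
  4. nu → eta ← kappa → mu — eta:collider[blocks]; kappa:fork[open] ⇒ blocked
Because an active path exists, nu and mu are not d-separated.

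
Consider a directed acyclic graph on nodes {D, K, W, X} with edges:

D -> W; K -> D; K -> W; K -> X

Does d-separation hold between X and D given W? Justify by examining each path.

No

Enumerating the 2 paths from X to D and testing each for blocking by {W}:
Path 1: X ← K → D
  K is a fork and K is not conditioned on — no node blocks this path, so it is active.
Path 2: X ← K → W ← D
  K is a fork and K is not conditioned on; W is a collider and W is conditioned on, which opens it — no node blocks this path, so it is active.
At least one path is unblocked, so d-separation fails.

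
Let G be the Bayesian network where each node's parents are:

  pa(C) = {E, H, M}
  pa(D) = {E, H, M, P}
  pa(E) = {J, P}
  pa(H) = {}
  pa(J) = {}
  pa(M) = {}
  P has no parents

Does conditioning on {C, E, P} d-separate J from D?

Yes — J and D are d-separated given {C, E, P}.

4 paths connect J and D; each must be blocked for d-separation to hold:
Path 1: J → E ← P → D
  P is a fork here and P is conditioned on, so the path is blocked at P.
Path 2: J → E → C ← H → D
  E is a chain here and E is conditioned on, so the path is blocked at E.
Path 3: J → E → C ← M → D
  E is a chain here and E is conditioned on, so the path is blocked at E.
Path 4: J → E → D
  E is a chain here and E is conditioned on, so the path is blocked at E.
All paths are blocked; J ⊥ D | {C, E, P} holds.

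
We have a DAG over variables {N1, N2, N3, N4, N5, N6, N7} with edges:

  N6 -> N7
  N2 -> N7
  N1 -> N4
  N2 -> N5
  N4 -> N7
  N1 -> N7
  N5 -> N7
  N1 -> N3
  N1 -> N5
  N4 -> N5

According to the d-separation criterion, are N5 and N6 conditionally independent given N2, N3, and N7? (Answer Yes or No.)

No

There are 6 undirected paths between N5 and N6; checking each against the conditioning set {N2, N3, N7}:
Path 1: N5 ← N1 → N4 → N7 ← N6
  N1 is a fork and N1 is not conditioned on; N4 is a chain and N4 is not conditioned on; N7 is a collider and N7 is conditioned on, which opens it — no node blocks this path, so it is active.
Path 2: N5 ← N1 → N7 ← N6
  N1 is a fork and N1 is not conditioned on; N7 is a collider and N7 is conditioned on, which opens it — no node blocks this path, so it is active.
Path 3: N5 ← N2 → N7 ← N6
  N2 is a fork here and N2 is conditioned on, so the path is blocked at N2.
Path 4: N5 ← N4 ← N1 → N7 ← N6
  N4 is a chain and N4 is not conditioned on; N1 is a fork and N1 is not conditioned on; N7 is a collider and N7 is conditioned on, which opens it — no node blocks this path, so it is active.
Path 5: N5 ← N4 → N7 ← N6
  N4 is a fork and N4 is not conditioned on; N7 is a collider and N7 is conditioned on, which opens it — no node blocks this path, so it is active.
Path 6: N5 → N7 ← N6
  N7 is a collider and N7 is conditioned on, which opens it — no node blocks this path, so it is active.
Because an active path exists, N5 and N6 are not d-separated.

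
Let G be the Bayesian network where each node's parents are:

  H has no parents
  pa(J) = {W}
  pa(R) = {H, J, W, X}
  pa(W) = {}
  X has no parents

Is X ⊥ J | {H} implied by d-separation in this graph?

Yes — X and J are d-separated given {H}.

2 paths connect X and J; each must be blocked for d-separation to hold:
Path 1: X → R ← J
  R is a collider here and neither R nor any of its descendants is conditioned on, so the collider stays closed — the path is blocked at R.
Path 2: X → R ← W → J
  R is a collider here and neither R nor any of its descendants is conditioned on, so the collider stays closed — the path is blocked at R.
All paths are blocked; X ⊥ J | {H} holds.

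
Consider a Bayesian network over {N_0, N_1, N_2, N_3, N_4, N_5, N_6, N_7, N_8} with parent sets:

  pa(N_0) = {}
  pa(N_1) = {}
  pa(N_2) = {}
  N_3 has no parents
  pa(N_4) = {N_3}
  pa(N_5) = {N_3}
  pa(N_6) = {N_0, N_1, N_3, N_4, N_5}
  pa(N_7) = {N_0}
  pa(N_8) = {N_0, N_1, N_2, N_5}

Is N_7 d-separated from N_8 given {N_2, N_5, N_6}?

Enumerating the 5 paths from N_7 to N_8 and testing each for blocking by {N_2, N_5, N_6}:
Path 1: N_7 ← N_0 → N_6 ← N_1 → N_8
  N_0 is a fork and N_0 is not conditioned on; N_6 is a collider and N_6 is conditioned on, which opens it; N_1 is a fork and N_1 is not conditioned on — no node blocks this path, so it is active.
Path 2: N_7 ← N_0 → N_6 ← N_3 → N_5 → N_8
  N_5 is a chain here and N_5 is conditioned on, so the path is blocked at N_5.
Path 3: N_7 ← N_0 → N_6 ← N_4 ← N_3 → N_5 → N_8
  N_5 is a chain here and N_5 is conditioned on, so the path is blocked at N_5.
Path 4: N_7 ← N_0 → N_6 ← N_5 → N_8
  N_5 is a fork here and N_5 is conditioned on, so the path is blocked at N_5.
Path 5: N_7 ← N_0 → N_8
  N_0 is a fork and N_0 is not conditioned on — no node blocks this path, so it is active.
Since the path N_7 ← N_0 → N_6 ← N_1 → N_8 is active, N_7 and N_8 are not d-separated given {N_2, N_5, N_6}.

No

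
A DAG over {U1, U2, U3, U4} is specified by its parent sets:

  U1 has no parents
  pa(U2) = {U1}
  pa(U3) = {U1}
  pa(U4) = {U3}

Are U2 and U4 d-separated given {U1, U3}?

Yes

Only one path connects U2 and U4:
Path 1: U2 ← U1 → U3 → U4
  U1 is a fork here and U1 is conditioned on, so the path is blocked at U1.
All paths are blocked; U2 ⊥ U4 | {U1, U3} holds.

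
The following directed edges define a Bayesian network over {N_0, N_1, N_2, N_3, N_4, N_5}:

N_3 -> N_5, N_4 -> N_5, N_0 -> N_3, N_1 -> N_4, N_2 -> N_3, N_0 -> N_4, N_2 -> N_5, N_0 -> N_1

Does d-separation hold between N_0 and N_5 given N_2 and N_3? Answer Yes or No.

We examine all 4 paths between N_0 and N_5:
  1. N_0 → N_1 → N_4 → N_5 — N_1:chain[open]; N_4:chain[open] ⇒ active
  2. N_0 → N_3 ← N_2 → N_5 — N_3:collider[open]; N_2:fork[blocks] ⇒ blocked
  3. N_0 → N_3 → N_5 — N_3:chain[blocks] ⇒ blocked
  4. N_0 → N_4 → N_5 — N_4:chain[open] ⇒ active
Because an active path exists, N_0 and N_5 are not d-separated.

No — N_0 and N_5 are not d-separated given {N_2, N_3}.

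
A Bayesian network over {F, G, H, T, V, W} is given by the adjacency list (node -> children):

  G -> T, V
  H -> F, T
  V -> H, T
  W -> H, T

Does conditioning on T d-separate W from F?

No — W and F are not d-separated given {T}.

There are 4 undirected paths between W and F; checking each against the conditioning set {T}:
Path 1: W → T ← H → F
  T is a collider and T is conditioned on, which opens it; H is a fork and H is not conditioned on — no node blocks this path, so it is active.
Path 2: W → T ← G → V → H → F
  T is a collider and T is conditioned on, which opens it; G is a fork and G is not conditioned on; V is a chain and V is not conditioned on; H is a chain and H is not conditioned on — no node blocks this path, so it is active.
Path 3: W → T ← V → H → F
  T is a collider and T is conditioned on, which opens it; V is a fork and V is not conditioned on; H is a chain and H is not conditioned on — no node blocks this path, so it is active.
Path 4: W → H → F
  H is a chain and H is not conditioned on — no node blocks this path, so it is active.
Since the path W → T ← H → F is active, W and F are not d-separated given {T}.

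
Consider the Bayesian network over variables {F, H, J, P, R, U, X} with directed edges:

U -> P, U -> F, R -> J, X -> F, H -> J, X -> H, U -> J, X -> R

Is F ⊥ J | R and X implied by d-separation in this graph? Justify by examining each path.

No — F and J are not d-separated given {R, X}.

There are 3 undirected paths between F and J; checking each against the conditioning set {R, X}:
  1. F ← U → J — U:fork[open] ⇒ active
  2. F ← X → H → J — X:fork[blocks]; H:chain[open] ⇒ blocked
  3. F ← X → R → J — X:fork[blocks]; R:chain[blocks] ⇒ blocked
Since the path F ← U → J is active, F and J are not d-separated given {R, X}.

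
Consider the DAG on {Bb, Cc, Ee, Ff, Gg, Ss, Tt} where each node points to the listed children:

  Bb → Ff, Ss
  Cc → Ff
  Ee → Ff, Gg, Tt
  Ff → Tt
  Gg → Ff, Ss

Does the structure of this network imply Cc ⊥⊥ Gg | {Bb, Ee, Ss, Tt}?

No

4 paths connect Cc and Gg; each must be blocked for d-separation to hold:
Path 1: Cc → Ff ← Bb → Ss ← Gg
  Bb is a fork here and Bb is conditioned on, so the path is blocked at Bb.
Path 2: Cc → Ff → Tt ← Ee → Gg
  Ee is a fork here and Ee is conditioned on, so the path is blocked at Ee.
Path 3: Cc → Ff ← Gg
  Ff is a collider and its descendant Tt is conditioned on, which opens it — no node blocks this path, so it is active.
Path 4: Cc → Ff ← Ee → Gg
  Ee is a fork here and Ee is conditioned on, so the path is blocked at Ee.
Since the path Cc → Ff ← Gg is active, Cc and Gg are not d-separated given {Bb, Ee, Ss, Tt}.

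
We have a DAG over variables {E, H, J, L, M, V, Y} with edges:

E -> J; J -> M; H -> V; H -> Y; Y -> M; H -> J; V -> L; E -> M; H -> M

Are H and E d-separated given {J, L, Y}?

No — H and E are not d-separated given {J, L, Y}.

Enumerating the 6 paths from H to E and testing each for blocking by {J, L, Y}:
Path 1: H → M ← E
  M is a collider here and neither M nor any of its descendants is conditioned on, so the collider stays closed — the path is blocked at M.
Path 2: H → M ← J ← E
  M is a collider here and neither M nor any of its descendants is conditioned on, so the collider stays closed — the path is blocked at M.
Path 3: H → Y → M ← E
  Y is a chain here and Y is conditioned on, so the path is blocked at Y.
Path 4: H → Y → M ← J ← E
  Y is a chain here and Y is conditioned on, so the path is blocked at Y.
Path 5: H → J → M ← E
  J is a chain here and J is conditioned on, so the path is blocked at J.
Path 6: H → J ← E
  J is a collider and J is conditioned on, which opens it — no node blocks this path, so it is active.
Because an active path exists, H and E are not d-separated.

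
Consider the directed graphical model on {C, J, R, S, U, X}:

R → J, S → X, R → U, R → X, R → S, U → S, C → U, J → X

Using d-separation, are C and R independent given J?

Yes

4 paths connect C and R; each must be blocked for d-separation to hold:
  1. C → U ← R — U:collider[blocks] ⇒ blocked
  2. C → U → S ← R — U:chain[open]; S:collider[blocks] ⇒ blocked
  3. C → U → S → X ← J ← R — U:chain[open]; S:chain[open]; X:collider[blocks]; J:chain[blocks] ⇒ blocked
  4. C → U → S → X ← R — U:chain[open]; S:chain[open]; X:collider[blocks] ⇒ blocked
Since every path is blocked, d-separation holds.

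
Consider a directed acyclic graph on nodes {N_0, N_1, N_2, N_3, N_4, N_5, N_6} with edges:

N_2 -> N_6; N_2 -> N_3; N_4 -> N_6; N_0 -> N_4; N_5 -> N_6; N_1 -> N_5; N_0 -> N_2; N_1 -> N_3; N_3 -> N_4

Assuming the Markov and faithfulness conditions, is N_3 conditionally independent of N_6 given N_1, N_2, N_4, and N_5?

Yes

Enumerating the 5 paths from N_3 to N_6 and testing each for blocking by {N_1, N_2, N_4, N_5}:
Path 1: N_3 ← N_2 ← N_0 → N_4 → N_6
  N_2 is a chain here and N_2 is conditioned on, so the path is blocked at N_2.
Path 2: N_3 ← N_2 → N_6
  N_2 is a fork here and N_2 is conditioned on, so the path is blocked at N_2.
Path 3: N_3 ← N_1 → N_5 → N_6
  N_1 is a fork here and N_1 is conditioned on, so the path is blocked at N_1.
Path 4: N_3 → N_4 ← N_0 → N_2 → N_6
  N_2 is a chain here and N_2 is conditioned on, so the path is blocked at N_2.
Path 5: N_3 → N_4 → N_6
  N_4 is a chain here and N_4 is conditioned on, so the path is blocked at N_4.
Every path is blocked, so N_3 and N_6 are d-separated given {N_1, N_2, N_4, N_5}.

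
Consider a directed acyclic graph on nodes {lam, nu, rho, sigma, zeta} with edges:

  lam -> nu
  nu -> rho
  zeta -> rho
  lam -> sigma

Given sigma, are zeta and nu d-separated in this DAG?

There is one path between zeta and nu:
Path 1: zeta → rho ← nu
  rho is a collider here and neither rho nor any of its descendants is conditioned on, so the collider stays closed — the path is blocked at rho.
Since every path is blocked, d-separation holds.

Yes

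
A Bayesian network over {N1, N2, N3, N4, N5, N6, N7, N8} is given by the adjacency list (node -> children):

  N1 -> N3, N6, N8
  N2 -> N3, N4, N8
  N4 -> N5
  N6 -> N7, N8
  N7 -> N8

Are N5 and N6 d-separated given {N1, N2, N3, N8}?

Yes

Enumerating the 6 paths from N5 to N6 and testing each for blocking by {N1, N2, N3, N8}:
Path 1: N5 ← N4 ← N2 → N3 ← N1 → N6
  N2 is a fork here and N2 is conditioned on, so the path is blocked at N2.
Path 2: N5 ← N4 ← N2 → N3 ← N1 → N8 ← N6
  N2 is a fork here and N2 is conditioned on, so the path is blocked at N2.
Path 3: N5 ← N4 ← N2 → N3 ← N1 → N8 ← N7 ← N6
  N2 is a fork here and N2 is conditioned on, so the path is blocked at N2.
Path 4: N5 ← N4 ← N2 → N8 ← N6
  N2 is a fork here and N2 is conditioned on, so the path is blocked at N2.
Path 5: N5 ← N4 ← N2 → N8 ← N7 ← N6
  N2 is a fork here and N2 is conditioned on, so the path is blocked at N2.
Path 6: N5 ← N4 ← N2 → N8 ← N1 → N6
  N2 is a fork here and N2 is conditioned on, so the path is blocked at N2.
Every path is blocked, so N5 and N6 are d-separated given {N1, N2, N3, N8}.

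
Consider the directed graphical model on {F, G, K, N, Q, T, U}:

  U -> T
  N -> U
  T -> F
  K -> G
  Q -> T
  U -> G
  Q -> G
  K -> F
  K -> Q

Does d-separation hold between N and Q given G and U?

We examine all 6 paths between N and Q:
Path 1: N → U → T → F ← K → G ← Q
  U is a chain here and U is conditioned on, so the path is blocked at U.
Path 2: N → U → T → F ← K → Q
  U is a chain here and U is conditioned on, so the path is blocked at U.
Path 3: N → U → T ← Q
  U is a chain here and U is conditioned on, so the path is blocked at U.
Path 4: N → U → G ← K → F ← T ← Q
  U is a chain here and U is conditioned on, so the path is blocked at U.
Path 5: N → U → G ← K → Q
  U is a chain here and U is conditioned on, so the path is blocked at U.
Path 6: N → U → G ← Q
  U is a chain here and U is conditioned on, so the path is blocked at U.
All paths are blocked; N ⊥ Q | {G, U} holds.

Yes — N and Q are d-separated given {G, U}.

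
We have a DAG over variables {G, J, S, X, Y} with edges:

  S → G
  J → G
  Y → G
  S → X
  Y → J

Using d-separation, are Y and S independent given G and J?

There are 2 undirected paths between Y and S; checking each against the conditioning set {G, J}:
Path 1: Y → G ← S
  G is a collider and G is conditioned on, which opens it — no node blocks this path, so it is active.
Path 2: Y → J → G ← S
  J is a chain here and J is conditioned on, so the path is blocked at J.
Because an active path exists, Y and S are not d-separated.

No — Y and S are not d-separated given {G, J}.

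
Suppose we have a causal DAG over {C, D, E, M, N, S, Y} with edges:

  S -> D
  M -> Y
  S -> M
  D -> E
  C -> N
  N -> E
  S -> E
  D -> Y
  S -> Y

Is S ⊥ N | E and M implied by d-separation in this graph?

No

Enumerating the 4 paths from S to N and testing each for blocking by {E, M}:
  1. S → D → E ← N — D:chain[open]; E:collider[open] ⇒ active
  2. S → E ← N — E:collider[open] ⇒ active
  3. S → M → Y ← D → E ← N — M:chain[blocks]; Y:collider[blocks]; D:fork[open]; E:collider[open] ⇒ blocked
  4. S → Y ← D → E ← N — Y:collider[blocks]; D:fork[open]; E:collider[open] ⇒ blocked
At least one path is unblocked, so d-separation fails.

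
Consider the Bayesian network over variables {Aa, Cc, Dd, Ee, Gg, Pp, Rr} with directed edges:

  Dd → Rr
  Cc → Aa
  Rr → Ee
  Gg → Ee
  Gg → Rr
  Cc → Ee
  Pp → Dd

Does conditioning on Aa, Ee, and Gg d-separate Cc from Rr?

No — Cc and Rr are not d-separated given {Aa, Ee, Gg}.

We examine all 2 paths between Cc and Rr:
Path 1: Cc → Ee ← Gg → Rr
  Gg is a fork here and Gg is conditioned on, so the path is blocked at Gg.
Path 2: Cc → Ee ← Rr
  Ee is a collider and Ee is conditioned on, which opens it — no node blocks this path, so it is active.
At least one path is unblocked, so d-separation fails.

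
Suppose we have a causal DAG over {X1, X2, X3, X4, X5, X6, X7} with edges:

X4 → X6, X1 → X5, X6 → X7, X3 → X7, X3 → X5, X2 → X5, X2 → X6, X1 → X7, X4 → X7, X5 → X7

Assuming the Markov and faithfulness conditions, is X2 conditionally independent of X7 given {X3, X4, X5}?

We examine all 5 paths between X2 and X7:
Path 1: X2 → X5 ← X1 → X7
  X5 is a collider and X5 is conditioned on, which opens it; X1 is a fork and X1 is not conditioned on — no node blocks this path, so it is active.
Path 2: X2 → X5 ← X3 → X7
  X3 is a fork here and X3 is conditioned on, so the path is blocked at X3.
Path 3: X2 → X5 → X7
  X5 is a chain here and X5 is conditioned on, so the path is blocked at X5.
Path 4: X2 → X6 → X7
  X6 is a chain and X6 is not conditioned on — no node blocks this path, so it is active.
Path 5: X2 → X6 ← X4 → X7
  X6 is a collider here and neither X6 nor any of its descendants is conditioned on, so the collider stays closed — the path is blocked at X6.
Since the path X2 → X5 ← X1 → X7 is active, X2 and X7 are not d-separated given {X3, X4, X5}.

No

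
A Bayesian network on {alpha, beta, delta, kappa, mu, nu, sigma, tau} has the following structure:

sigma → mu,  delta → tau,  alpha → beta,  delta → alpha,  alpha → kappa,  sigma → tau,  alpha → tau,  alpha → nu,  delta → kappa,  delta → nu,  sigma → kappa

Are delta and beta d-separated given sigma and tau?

Enumerating the 6 paths from delta to beta and testing each for blocking by {sigma, tau}:
Path 1: delta → nu ← alpha → beta
  nu is a collider here and neither nu nor any of its descendants is conditioned on, so the collider stays closed — the path is blocked at nu.
Path 2: delta → alpha → beta
  alpha is a chain and alpha is not conditioned on — no node blocks this path, so it is active.
Path 3: delta → kappa ← sigma → tau ← alpha → beta
  kappa is a collider here and neither kappa nor any of its descendants is conditioned on, so the collider stays closed — the path is blocked at kappa.
Path 4: delta → kappa ← alpha → beta
  kappa is a collider here and neither kappa nor any of its descendants is conditioned on, so the collider stays closed — the path is blocked at kappa.
Path 5: delta → tau ← sigma → kappa ← alpha → beta
  sigma is a fork here and sigma is conditioned on, so the path is blocked at sigma.
Path 6: delta → tau ← alpha → beta
  tau is a collider and tau is conditioned on, which opens it; alpha is a fork and alpha is not conditioned on — no node blocks this path, so it is active.
Since the path delta → alpha → beta is active, delta and beta are not d-separated given {sigma, tau}.

No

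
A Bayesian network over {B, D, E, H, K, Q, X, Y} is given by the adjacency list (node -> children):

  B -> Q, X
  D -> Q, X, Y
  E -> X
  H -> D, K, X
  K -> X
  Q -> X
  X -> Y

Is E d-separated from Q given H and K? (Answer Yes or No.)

Yes

There are 6 undirected paths between E and Q; checking each against the conditioning set {H, K}:
  1. E → X → Y ← D → Q — X:chain[open]; Y:collider[blocks]; D:fork[open] ⇒ blocked
  2. E → X ← D → Q — X:collider[blocks]; D:fork[open] ⇒ blocked
  3. E → X ← Q — X:collider[blocks] ⇒ blocked
  4. E → X ← H → D → Q — X:collider[blocks]; H:fork[blocks]; D:chain[open] ⇒ blocked
  5. E → X ← B → Q — X:collider[blocks]; B:fork[open] ⇒ blocked
  6. E → X ← K ← H → D → Q — X:collider[blocks]; K:chain[blocks]; H:fork[blocks]; D:chain[open] ⇒ blocked
All paths are blocked; E ⊥ Q | {H, K} holds.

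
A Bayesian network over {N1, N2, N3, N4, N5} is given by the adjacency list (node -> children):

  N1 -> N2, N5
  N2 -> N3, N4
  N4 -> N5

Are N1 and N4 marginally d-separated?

No — N1 and N4 are not d-separated given ∅.

We examine all 2 paths between N1 and N4:
  1. N1 → N5 ← N4 — N5:collider[blocks] ⇒ blocked
  2. N1 → N2 → N4 — N2:chain[open] ⇒ active
Because an active path exists, N1 and N4 are not d-separated.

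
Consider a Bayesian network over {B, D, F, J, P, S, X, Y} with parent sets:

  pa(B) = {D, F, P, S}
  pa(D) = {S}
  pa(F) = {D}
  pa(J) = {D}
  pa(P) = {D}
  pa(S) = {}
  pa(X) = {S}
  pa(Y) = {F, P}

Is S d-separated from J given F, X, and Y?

No

We examine all 6 paths between S and J:
Path 1: S → B ← P → Y ← F ← D → J
  B is a collider here and neither B nor any of its descendants is conditioned on, so the collider stays closed — the path is blocked at B.
Path 2: S → B ← P ← D → J
  B is a collider here and neither B nor any of its descendants is conditioned on, so the collider stays closed — the path is blocked at B.
Path 3: S → B ← D → J
  B is a collider here and neither B nor any of its descendants is conditioned on, so the collider stays closed — the path is blocked at B.
Path 4: S → B ← F → Y ← P ← D → J
  B is a collider here and neither B nor any of its descendants is conditioned on, so the collider stays closed — the path is blocked at B.
Path 5: S → B ← F ← D → J
  B is a collider here and neither B nor any of its descendants is conditioned on, so the collider stays closed — the path is blocked at B.
Path 6: S → D → J
  D is a chain and D is not conditioned on — no node blocks this path, so it is active.
At least one path is unblocked, so d-separation fails.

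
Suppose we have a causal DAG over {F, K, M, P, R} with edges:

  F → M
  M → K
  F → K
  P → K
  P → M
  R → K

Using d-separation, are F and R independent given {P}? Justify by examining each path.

Yes

We examine all 3 paths between F and R:
  1. F → M ← P → K ← R — M:collider[blocks]; P:fork[blocks]; K:collider[blocks] ⇒ blocked
  2. F → M → K ← R — M:chain[open]; K:collider[blocks] ⇒ blocked
  3. F → K ← R — K:collider[blocks] ⇒ blocked
Every path is blocked, so F and R are d-separated given {P}.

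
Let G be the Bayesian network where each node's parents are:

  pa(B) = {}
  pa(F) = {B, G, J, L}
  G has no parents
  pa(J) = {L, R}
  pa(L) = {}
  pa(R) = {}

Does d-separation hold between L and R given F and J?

No

We examine all 2 paths between L and R:
Path 1: L → F ← J ← R
  J is a chain here and J is conditioned on, so the path is blocked at J.
Path 2: L → J ← R
  J is a collider and J is conditioned on, which opens it — no node blocks this path, so it is active.
Because an active path exists, L and R are not d-separated.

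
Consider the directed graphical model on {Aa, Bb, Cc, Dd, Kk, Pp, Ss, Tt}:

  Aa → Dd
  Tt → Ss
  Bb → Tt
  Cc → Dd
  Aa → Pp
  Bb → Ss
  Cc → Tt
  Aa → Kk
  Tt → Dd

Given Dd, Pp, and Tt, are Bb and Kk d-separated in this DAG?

There are 4 undirected paths between Bb and Kk; checking each against the conditioning set {Dd, Pp, Tt}:
  1. Bb → Ss ← Tt → Dd ← Aa → Kk — Ss:collider[blocks]; Tt:fork[blocks]; Dd:collider[open]; Aa:fork[open] ⇒ blocked
  2. Bb → Ss ← Tt ← Cc → Dd ← Aa → Kk — Ss:collider[blocks]; Tt:chain[blocks]; Cc:fork[open]; Dd:collider[open]; Aa:fork[open] ⇒ blocked
  3. Bb → Tt → Dd ← Aa → Kk — Tt:chain[blocks]; Dd:collider[open]; Aa:fork[open] ⇒ blocked
  4. Bb → Tt ← Cc → Dd ← Aa → Kk — Tt:collider[open]; Cc:fork[open]; Dd:collider[open]; Aa:fork[open] ⇒ active
Because an active path exists, Bb and Kk are not d-separated.

No — Bb and Kk are not d-separated given {Dd, Pp, Tt}.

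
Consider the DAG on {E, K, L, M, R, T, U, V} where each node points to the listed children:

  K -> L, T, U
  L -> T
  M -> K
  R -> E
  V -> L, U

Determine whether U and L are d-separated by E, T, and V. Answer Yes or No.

No — U and L are not d-separated given {E, T, V}.

Enumerating the 3 paths from U to L and testing each for blocking by {E, T, V}:
Path 1: U ← K → L
  K is a fork and K is not conditioned on — no node blocks this path, so it is active.
Path 2: U ← K → T ← L
  K is a fork and K is not conditioned on; T is a collider and T is conditioned on, which opens it — no node blocks this path, so it is active.
Path 3: U ← V → L
  V is a fork here and V is conditioned on, so the path is blocked at V.
Since the path U ← K → L is active, U and L are not d-separated given {E, T, V}.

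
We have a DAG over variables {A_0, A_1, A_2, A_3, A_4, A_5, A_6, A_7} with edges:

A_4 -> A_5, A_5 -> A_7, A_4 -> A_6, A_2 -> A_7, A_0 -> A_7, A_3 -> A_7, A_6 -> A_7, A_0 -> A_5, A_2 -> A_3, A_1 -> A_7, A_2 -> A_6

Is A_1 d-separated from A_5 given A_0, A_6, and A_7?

No

5 paths connect A_1 and A_5; each must be blocked for d-separation to hold:
  1. A_1 → A_7 ← A_6 ← A_4 → A_5 — A_7:collider[open]; A_6:chain[blocks]; A_4:fork[open] ⇒ blocked
  2. A_1 → A_7 ← A_3 ← A_2 → A_6 ← A_4 → A_5 — A_7:collider[open]; A_3:chain[open]; A_2:fork[open]; A_6:collider[open]; A_4:fork[open] ⇒ active
  3. A_1 → A_7 ← A_5 — A_7:collider[open] ⇒ active
  4. A_1 → A_7 ← A_2 → A_6 ← A_4 → A_5 — A_7:collider[open]; A_2:fork[open]; A_6:collider[open]; A_4:fork[open] ⇒ active
  5. A_1 → A_7 ← A_0 → A_5 — A_7:collider[open]; A_0:fork[blocks] ⇒ blocked
Because an active path exists, A_1 and A_5 are not d-separated.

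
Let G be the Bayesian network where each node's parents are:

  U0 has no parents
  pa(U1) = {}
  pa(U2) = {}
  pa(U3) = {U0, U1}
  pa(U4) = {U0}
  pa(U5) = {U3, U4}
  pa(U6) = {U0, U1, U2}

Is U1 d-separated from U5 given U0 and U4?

No

There are 4 undirected paths between U1 and U5; checking each against the conditioning set {U0, U4}:
  1. U1 → U6 ← U0 → U3 → U5 — U6:collider[blocks]; U0:fork[blocks]; U3:chain[open] ⇒ blocked
  2. U1 → U6 ← U0 → U4 → U5 — U6:collider[blocks]; U0:fork[blocks]; U4:chain[blocks] ⇒ blocked
  3. U1 → U3 ← U0 → U4 → U5 — U3:collider[blocks]; U0:fork[blocks]; U4:chain[blocks] ⇒ blocked
  4. U1 → U3 → U5 — U3:chain[open] ⇒ active
At least one path is unblocked, so d-separation fails.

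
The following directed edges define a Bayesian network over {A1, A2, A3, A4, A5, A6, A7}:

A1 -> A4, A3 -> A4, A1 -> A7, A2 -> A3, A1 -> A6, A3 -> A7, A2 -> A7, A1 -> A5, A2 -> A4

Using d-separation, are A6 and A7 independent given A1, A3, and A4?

Yes

There are 5 undirected paths between A6 and A7; checking each against the conditioning set {A1, A3, A4}:
Path 1: A6 ← A1 → A7
  A1 is a fork here and A1 is conditioned on, so the path is blocked at A1.
Path 2: A6 ← A1 → A4 ← A3 → A7
  A1 is a fork here and A1 is conditioned on, so the path is blocked at A1.
Path 3: A6 ← A1 → A4 ← A3 ← A2 → A7
  A1 is a fork here and A1 is conditioned on, so the path is blocked at A1.
Path 4: A6 ← A1 → A4 ← A2 → A7
  A1 is a fork here and A1 is conditioned on, so the path is blocked at A1.
Path 5: A6 ← A1 → A4 ← A2 → A3 → A7
  A1 is a fork here and A1 is conditioned on, so the path is blocked at A1.
All paths are blocked; A6 ⊥ A7 | {A1, A3, A4} holds.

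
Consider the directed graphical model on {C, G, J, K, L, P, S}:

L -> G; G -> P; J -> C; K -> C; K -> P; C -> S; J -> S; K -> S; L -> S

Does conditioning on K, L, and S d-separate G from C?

Yes — G and C are d-separated given {K, L, S}.

There are 6 undirected paths between G and C; checking each against the conditioning set {K, L, S}:
Path 1: G → P ← K → C
  P is a collider here and neither P nor any of its descendants is conditioned on, so the collider stays closed — the path is blocked at P.
Path 2: G → P ← K → S ← C
  P is a collider here and neither P nor any of its descendants is conditioned on, so the collider stays closed — the path is blocked at P.
Path 3: G → P ← K → S ← J → C
  P is a collider here and neither P nor any of its descendants is conditioned on, so the collider stays closed — the path is blocked at P.
Path 4: G ← L → S ← K → C
  L is a fork here and L is conditioned on, so the path is blocked at L.
Path 5: G ← L → S ← C
  L is a fork here and L is conditioned on, so the path is blocked at L.
Path 6: G ← L → S ← J → C
  L is a fork here and L is conditioned on, so the path is blocked at L.
Every path is blocked, so G and C are d-separated given {K, L, S}.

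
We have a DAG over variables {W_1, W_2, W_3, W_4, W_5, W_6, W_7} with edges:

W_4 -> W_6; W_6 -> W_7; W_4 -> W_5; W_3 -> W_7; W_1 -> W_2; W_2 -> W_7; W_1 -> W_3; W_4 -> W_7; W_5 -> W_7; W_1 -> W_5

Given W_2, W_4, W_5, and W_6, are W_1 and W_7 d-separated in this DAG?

No

There are 5 undirected paths between W_1 and W_7; checking each against the conditioning set {W_2, W_4, W_5, W_6}:
Path 1: W_1 → W_2 → W_7
  W_2 is a chain here and W_2 is conditioned on, so the path is blocked at W_2.
Path 2: W_1 → W_5 → W_7
  W_5 is a chain here and W_5 is conditioned on, so the path is blocked at W_5.
Path 3: W_1 → W_5 ← W_4 → W_7
  W_4 is a fork here and W_4 is conditioned on, so the path is blocked at W_4.
Path 4: W_1 → W_5 ← W_4 → W_6 → W_7
  W_4 is a fork here and W_4 is conditioned on, so the path is blocked at W_4.
Path 5: W_1 → W_3 → W_7
  W_3 is a chain and W_3 is not conditioned on — no node blocks this path, so it is active.
Since the path W_1 → W_3 → W_7 is active, W_1 and W_7 are not d-separated given {W_2, W_4, W_5, W_6}.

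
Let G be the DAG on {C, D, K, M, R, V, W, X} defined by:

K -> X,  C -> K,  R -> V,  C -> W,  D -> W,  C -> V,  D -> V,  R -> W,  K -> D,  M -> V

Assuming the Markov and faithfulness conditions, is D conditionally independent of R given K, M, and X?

Yes — D and R are d-separated given {K, M, X}.

6 paths connect D and R; each must be blocked for d-separation to hold:
Path 1: D ← K ← C → W ← R
  K is a chain here and K is conditioned on, so the path is blocked at K.
Path 2: D ← K ← C → V ← R
  K is a chain here and K is conditioned on, so the path is blocked at K.
Path 3: D → W ← R
  W is a collider here and neither W nor any of its descendants is conditioned on, so the collider stays closed — the path is blocked at W.
Path 4: D → W ← C → V ← R
  W is a collider here and neither W nor any of its descendants is conditioned on, so the collider stays closed — the path is blocked at W.
Path 5: D → V ← R
  V is a collider here and neither V nor any of its descendants is conditioned on, so the collider stays closed — the path is blocked at V.
Path 6: D → V ← C → W ← R
  V is a collider here and neither V nor any of its descendants is conditioned on, so the collider stays closed — the path is blocked at V.
Since every path is blocked, d-separation holds.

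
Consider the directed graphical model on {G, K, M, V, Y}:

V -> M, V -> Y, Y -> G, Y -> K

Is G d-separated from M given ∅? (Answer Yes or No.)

The only undirected path from G to M is:
  1. G ← Y ← V → M — Y:chain[open]; V:fork[open] ⇒ active
At least one path is unblocked, so d-separation fails.

No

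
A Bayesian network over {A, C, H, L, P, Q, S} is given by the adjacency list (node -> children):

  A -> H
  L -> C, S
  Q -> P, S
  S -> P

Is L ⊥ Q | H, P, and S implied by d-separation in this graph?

There are 2 undirected paths between L and Q; checking each against the conditioning set {H, P, S}:
Path 1: L → S → P ← Q
  S is a chain here and S is conditioned on, so the path is blocked at S.
Path 2: L → S ← Q
  S is a collider and S is conditioned on, which opens it — no node blocks this path, so it is active.
Since the path L → S ← Q is active, L and Q are not d-separated given {H, P, S}.

No — L and Q are not d-separated given {H, P, S}.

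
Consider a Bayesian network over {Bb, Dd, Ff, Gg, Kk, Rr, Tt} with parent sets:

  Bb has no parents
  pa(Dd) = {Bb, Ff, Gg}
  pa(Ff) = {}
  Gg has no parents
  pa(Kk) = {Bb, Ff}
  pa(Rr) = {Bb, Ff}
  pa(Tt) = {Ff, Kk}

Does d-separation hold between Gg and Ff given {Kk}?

We examine all 4 paths between Gg and Ff:
Path 1: Gg → Dd ← Bb → Rr ← Ff
  Dd is a collider here and neither Dd nor any of its descendants is conditioned on, so the collider stays closed — the path is blocked at Dd.
Path 2: Gg → Dd ← Bb → Kk ← Ff
  Dd is a collider here and neither Dd nor any of its descendants is conditioned on, so the collider stays closed — the path is blocked at Dd.
Path 3: Gg → Dd ← Bb → Kk → Tt ← Ff
  Dd is a collider here and neither Dd nor any of its descendants is conditioned on, so the collider stays closed — the path is blocked at Dd.
Path 4: Gg → Dd ← Ff
  Dd is a collider here and neither Dd nor any of its descendants is conditioned on, so the collider stays closed — the path is blocked at Dd.
Every path is blocked, so Gg and Ff are d-separated given {Kk}.

Yes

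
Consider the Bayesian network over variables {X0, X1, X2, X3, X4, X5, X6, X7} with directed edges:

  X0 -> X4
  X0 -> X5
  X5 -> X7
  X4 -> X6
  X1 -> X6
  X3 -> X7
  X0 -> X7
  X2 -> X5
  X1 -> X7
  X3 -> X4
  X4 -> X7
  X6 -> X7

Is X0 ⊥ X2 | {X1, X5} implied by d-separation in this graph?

Enumerating the 6 paths from X0 to X2 and testing each for blocking by {X1, X5}:
Path 1: X0 → X7 ← X5 ← X2
  X7 is a collider here and neither X7 nor any of its descendants is conditioned on, so the collider stays closed — the path is blocked at X7.
Path 2: X0 → X5 ← X2
  X5 is a collider and X5 is conditioned on, which opens it — no node blocks this path, so it is active.
Path 3: X0 → X4 → X7 ← X5 ← X2
  X7 is a collider here and neither X7 nor any of its descendants is conditioned on, so the collider stays closed — the path is blocked at X7.
Path 4: X0 → X4 → X6 → X7 ← X5 ← X2
  X7 is a collider here and neither X7 nor any of its descendants is conditioned on, so the collider stays closed — the path is blocked at X7.
Path 5: X0 → X4 → X6 ← X1 → X7 ← X5 ← X2
  X6 is a collider here and neither X6 nor any of its descendants is conditioned on, so the collider stays closed — the path is blocked at X6.
Path 6: X0 → X4 ← X3 → X7 ← X5 ← X2
  X4 is a collider here and neither X4 nor any of its descendants is conditioned on, so the collider stays closed — the path is blocked at X4.
Since the path X0 → X5 ← X2 is active, X0 and X2 are not d-separated given {X1, X5}.

No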